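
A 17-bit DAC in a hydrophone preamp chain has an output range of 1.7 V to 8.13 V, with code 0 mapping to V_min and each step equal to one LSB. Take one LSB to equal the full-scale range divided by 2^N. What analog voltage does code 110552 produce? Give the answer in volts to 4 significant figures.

The full-scale span is 8.13 − (1.7) = 6.43 V. LSB = 6.43 V / 2^17.
V_out = V_min + code × LSB = 1.7 V + 110552 × 6.43 V / 131072
      = 1.7 V + 5.42335 V = 7.12335 V.

7.123 V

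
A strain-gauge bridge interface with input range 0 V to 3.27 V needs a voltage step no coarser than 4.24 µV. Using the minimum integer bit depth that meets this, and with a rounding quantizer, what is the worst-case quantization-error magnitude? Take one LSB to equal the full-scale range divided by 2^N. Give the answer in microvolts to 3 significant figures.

1.56 µV

V_FS = 3.27 V.
Need 2^N ≥ 3.27 V / 4.24 µV = 771200 → N_min = 20.
One LSB is 3.27 V / 1048576 = 3.1185 µV.
|e|_max = LSB/2 = 1.56 µV.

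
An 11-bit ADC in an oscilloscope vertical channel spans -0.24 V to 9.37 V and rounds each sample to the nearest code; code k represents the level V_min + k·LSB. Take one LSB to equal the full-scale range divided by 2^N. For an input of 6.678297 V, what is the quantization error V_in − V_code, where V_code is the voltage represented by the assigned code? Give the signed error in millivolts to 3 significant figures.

Span: 9.37 V − (-0.24 V) = 9.61 V. LSB = 9.61 V / 2^11 ≈ 4.692 mV.
(6.678297 − (-0.24)) / LSB = 6.918297 × 2048/9.61 = 1474.3676. Nearest integer: k = 1474.
Reconstructed level: -0.24 + 1474 × 9.61/2048 V = 6.676572266 V.
e = 6.678297 − (6.676572266) = +1.72 mV.

+1.72 mV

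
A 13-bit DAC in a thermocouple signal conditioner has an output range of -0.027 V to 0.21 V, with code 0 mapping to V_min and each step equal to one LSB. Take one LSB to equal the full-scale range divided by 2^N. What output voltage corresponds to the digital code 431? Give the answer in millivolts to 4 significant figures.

Full-scale range = 0.21 V − (-0.027 V) = 0.237 V. LSB = 0.237 V / 2^13.
Output = V_min + (431/8192) × range = -0.027 + 0.0526123 × 0.237 V
      = -0.027 + 0.0124691 = -0.0145309 V.

-14.53 mV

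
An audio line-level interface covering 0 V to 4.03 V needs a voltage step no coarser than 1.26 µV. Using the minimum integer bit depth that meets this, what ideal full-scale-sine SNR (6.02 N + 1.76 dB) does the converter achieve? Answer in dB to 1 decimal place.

Range is 4.03 V.
Required number of levels: 4.03/1.26 µV = 3.1984e6; smallest N with 2^N ≥ that is 22.
SNR = 6.02 × 22 + 1.76 = 134.20 dB.

134.2 dB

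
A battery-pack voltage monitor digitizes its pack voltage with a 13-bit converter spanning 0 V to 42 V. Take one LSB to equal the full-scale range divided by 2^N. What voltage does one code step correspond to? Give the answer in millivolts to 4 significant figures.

5.127 mV

V_FS = 42 V.
There are 2^13 = 8192 steps.
One LSB is 42 V / 8192 = 5.127 mV.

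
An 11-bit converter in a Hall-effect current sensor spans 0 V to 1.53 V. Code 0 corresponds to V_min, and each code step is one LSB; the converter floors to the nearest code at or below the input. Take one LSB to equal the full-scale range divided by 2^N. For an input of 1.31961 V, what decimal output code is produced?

Range is 1.53 V. LSB = 1.53 V / 2^11 ≈ 0.7471 mV.
V_in − V_min = 1.31961 − (0) = 1.31961 V.
Divide by LSB: 1.31961 × 2048/1.53 = 1766.3799.
Truncating gives code 1766.

1766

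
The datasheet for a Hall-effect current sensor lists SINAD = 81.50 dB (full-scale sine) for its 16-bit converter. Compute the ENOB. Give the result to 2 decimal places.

ENOB = (81.50 − 1.76)/6.02 = 13.2458 bits.

13.25 bits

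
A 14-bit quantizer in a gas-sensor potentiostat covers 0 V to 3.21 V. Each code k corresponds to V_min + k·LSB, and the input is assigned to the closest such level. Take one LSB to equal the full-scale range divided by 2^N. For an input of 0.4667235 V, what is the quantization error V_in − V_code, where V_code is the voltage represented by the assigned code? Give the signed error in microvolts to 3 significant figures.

V_FS = 3.21 V. LSB = 3.21 V / 2^14 ≈ 195.9 µV.
(0.4667235 − (0)) / LSB = 0.4667235 × 16384/3.21 = 2382.1800. Nearest integer: k = 2382.
Reconstructed level: 0 + 2382 × 3.21/16384 V = 0.46668823242 V.
e = 0.4667235 − (0.46668823242) = +35.3 µV.

+35.3 µV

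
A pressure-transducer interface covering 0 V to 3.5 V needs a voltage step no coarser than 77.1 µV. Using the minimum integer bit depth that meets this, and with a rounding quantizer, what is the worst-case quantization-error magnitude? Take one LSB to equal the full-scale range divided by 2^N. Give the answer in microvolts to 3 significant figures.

26.7 µV

Range is 3.5 V.
Required number of levels: 3.5/77.1 µV = 45396; smallest N with 2^N ≥ that is 16.
LSB = 3.5 V ÷ 2^16 = 3.5/65536 V = 53.406 µV.
Half an LSB is 26.7 µV.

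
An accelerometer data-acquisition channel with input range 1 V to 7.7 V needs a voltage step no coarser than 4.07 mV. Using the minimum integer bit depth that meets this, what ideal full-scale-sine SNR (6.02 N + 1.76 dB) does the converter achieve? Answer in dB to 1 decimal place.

Range = 7.7 − (1) = 6.7 V.
Required number of levels: 6.7/4.07 mV = 1646.2; smallest N with 2^N ≥ that is 11.
SNR = 6.02 × 11 + 1.76 = 67.98 dB.

68.0 dB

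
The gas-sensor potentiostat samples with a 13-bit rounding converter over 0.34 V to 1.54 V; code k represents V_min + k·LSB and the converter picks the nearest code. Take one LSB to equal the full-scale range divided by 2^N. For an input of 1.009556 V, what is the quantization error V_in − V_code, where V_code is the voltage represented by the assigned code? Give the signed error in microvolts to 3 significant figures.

The full-scale span is 1.54 − (0.34) = 1.2 V. LSB = 1.2 V / 2^13 ≈ 146.5 µV.
(1.009556 − (0.34)) / LSB = 0.669556 × 8192/1.2 = 4570.8356. Nearest integer: k = 4571.
V_code = V_min + k × range/2^13 = 0.34 + 4571 × 1.2/8192 = 1.009580078 V.
V_in − V_code = 1.009556 − (1.009580078) = −24.1 µV.

−24.1 µV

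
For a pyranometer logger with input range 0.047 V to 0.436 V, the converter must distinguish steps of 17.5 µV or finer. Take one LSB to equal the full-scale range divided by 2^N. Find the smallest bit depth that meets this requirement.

Full-scale range = 0.436 V − (0.047 V) = 0.389 V.
Required number of levels: 0.389/17.5 µV = 22229; smallest N with 2^N ≥ that is 15.

15 bits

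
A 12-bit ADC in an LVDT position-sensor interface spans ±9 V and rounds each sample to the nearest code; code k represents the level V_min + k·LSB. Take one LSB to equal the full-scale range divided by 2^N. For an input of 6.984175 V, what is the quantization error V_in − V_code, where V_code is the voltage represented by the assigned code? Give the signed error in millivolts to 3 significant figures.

+1.26 mV

Full-scale range = 9 V − (-9 V) = 18 V. LSB = 18 V / 2^12 ≈ 4.395 mV.
(V_in − V_min)/LSB = (6.984175 − (-9)) × 4096/18 = 3637.2878 → nearest code k = 3637.
V_code = -9 + (3637/4096) × 18 = 6.982910156 V.
V_in − V_code = 6.984175 − (6.982910156) = +1.26 mV.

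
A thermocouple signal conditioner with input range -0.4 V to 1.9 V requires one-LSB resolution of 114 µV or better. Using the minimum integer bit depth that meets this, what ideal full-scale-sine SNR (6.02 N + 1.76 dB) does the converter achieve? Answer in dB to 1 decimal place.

92.1 dB

Full-scale range = 1.9 V − (-0.4 V) = 2.3 V.
2.3 V / 114 µV = 20180. Since 2^14 = 16384 and 2^15 = 32768, N = 15.
SNR = 6.02 × 15 + 1.76 = 92.06 dB.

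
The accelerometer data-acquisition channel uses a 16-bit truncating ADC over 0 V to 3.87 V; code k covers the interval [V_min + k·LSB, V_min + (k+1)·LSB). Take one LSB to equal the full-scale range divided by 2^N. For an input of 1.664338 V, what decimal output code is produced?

28184

Range is 3.87 V. LSB = 3.87 V / 2^16 ≈ 59.05 µV.
(V_in − V_min) × 2^16/range = (1.664338 − (0)) × 65536/3.87 = 28184.510.
Floor → code = 28184.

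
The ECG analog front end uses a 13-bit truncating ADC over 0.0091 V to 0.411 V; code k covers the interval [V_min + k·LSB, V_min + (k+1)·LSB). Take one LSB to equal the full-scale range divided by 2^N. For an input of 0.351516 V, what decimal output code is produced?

6979

Full-scale range = 0.411 V − (0.0091 V) = 0.4019 V. LSB = 0.4019 V / 2^13 ≈ 49.06 µV.
(V_in − V_min) × 2^13/range = (0.351516 − (0.0091)) × 8192/0.4019 = 6979.527.
Floor → code = 6979.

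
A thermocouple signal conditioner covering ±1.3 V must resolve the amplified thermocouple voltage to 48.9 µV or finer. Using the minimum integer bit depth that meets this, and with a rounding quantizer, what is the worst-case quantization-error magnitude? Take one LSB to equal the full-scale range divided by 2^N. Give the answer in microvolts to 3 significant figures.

19.8 µV

Span: 1.3 V − (-1.3 V) = 2.6 V.
Need 2^N ≥ 2.6 V / 48.9 µV = 53170 → N_min = 16.
LSB = 2.6 V / 2^16 = 39.673 µV.
Half an LSB is 19.8 µV.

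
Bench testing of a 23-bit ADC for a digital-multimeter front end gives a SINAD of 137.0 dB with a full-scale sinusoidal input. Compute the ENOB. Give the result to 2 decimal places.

22.47 bits

ENOB = (SINAD − 1.76) / 6.02 = (137.0 − 1.76) / 6.02 = 135.24 / 6.02 = 22.4651.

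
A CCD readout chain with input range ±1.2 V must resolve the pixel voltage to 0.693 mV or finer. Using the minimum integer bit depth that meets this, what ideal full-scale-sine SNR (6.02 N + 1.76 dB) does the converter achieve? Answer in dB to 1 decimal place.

74.0 dB

Full-scale range = 1.2 V − (-1.2 V) = 2.4 V.
Need 2^N ≥ 2.4 V / 0.693 mV = 3463 → N_min = 12.
6.02(12) + 1.76 = 74.00 dB.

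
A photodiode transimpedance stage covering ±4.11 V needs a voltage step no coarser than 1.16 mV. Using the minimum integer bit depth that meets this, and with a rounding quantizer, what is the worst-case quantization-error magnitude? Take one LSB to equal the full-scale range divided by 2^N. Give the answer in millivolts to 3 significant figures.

0.502 mV

Full-scale range = 4.11 V − (-4.11 V) = 8.22 V.
Need 2^N ≥ 8.22 V / 1.16 mV = 7086 → N_min = 13.
One LSB is 8.22 V / 8192 = 1.0034 mV.
Half an LSB is 0.502 mV.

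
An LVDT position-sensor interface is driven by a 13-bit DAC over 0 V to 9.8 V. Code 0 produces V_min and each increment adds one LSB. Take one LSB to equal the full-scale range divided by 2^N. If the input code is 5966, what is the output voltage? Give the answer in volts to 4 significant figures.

7.137 V

Span = 9.8 V. LSB = 9.8 V / 2^13.
V_out = V_min + code × LSB = 0 V + 5966 × 9.8 V / 8192
      = 0 + 7.13706 = 7.13706 V.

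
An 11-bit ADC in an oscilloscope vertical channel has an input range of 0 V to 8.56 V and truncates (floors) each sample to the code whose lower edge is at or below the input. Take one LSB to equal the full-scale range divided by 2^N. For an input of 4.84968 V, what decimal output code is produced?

Full-scale range = 8.56 V. LSB = 8.56 V / 2^11 ≈ 4.180 mV.
V_in − V_min = 4.84968 − (0) = 4.84968 V.
Divide by LSB: 4.84968 × 2048/8.56 = 1160.2973.
Truncating gives code 1160.

1160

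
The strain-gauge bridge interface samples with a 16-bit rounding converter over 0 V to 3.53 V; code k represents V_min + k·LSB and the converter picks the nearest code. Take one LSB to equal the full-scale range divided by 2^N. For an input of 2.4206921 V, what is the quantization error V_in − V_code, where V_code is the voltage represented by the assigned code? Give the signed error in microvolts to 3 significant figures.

Full-scale range = 3.53 V. LSB = 3.53 V / 2^16 ≈ 53.86 µV.
(V_in − V_min)/LSB = (2.4206921 − (0)) × 65536/3.53 = 44941.2117 → nearest code k = 44941.
Reconstructed level: 0 + 44941 × 3.53/65536 V = 2.4206806946 V.
Error = V_in − V_code = 2.4206921 − (2.4206806946) = +11.4 µV.

+11.4 µV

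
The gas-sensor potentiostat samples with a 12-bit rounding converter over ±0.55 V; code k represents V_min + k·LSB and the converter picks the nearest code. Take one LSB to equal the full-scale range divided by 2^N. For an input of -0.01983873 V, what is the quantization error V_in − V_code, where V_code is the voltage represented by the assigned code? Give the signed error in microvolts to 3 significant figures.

Full-scale range = 0.55 V − (-0.55 V) = 1.1 V. LSB = 1.1 V / 2^12 ≈ 268.6 µV.
Position in LSBs: (-0.01983873 − (-0.55)) × 4096/1.1 = 1974.1278; rounding gives k = 1974.
V_code = V_min + k × range/2^12 = -0.55 + 1974 × 1.1/4096 = -0.01987304688 V.
V_in − V_code = -0.01983873 − (-0.01987304688) = +34.3 µV.

+34.3 µV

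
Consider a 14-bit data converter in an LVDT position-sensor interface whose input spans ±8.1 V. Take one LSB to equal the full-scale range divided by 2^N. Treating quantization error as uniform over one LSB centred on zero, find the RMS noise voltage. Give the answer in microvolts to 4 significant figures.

285.4 µV

Range = 8.1 − (-8.1) = 16.2 V.
LSB = 16.2 V / 2^14 = 0.988770 mV.
σ_q = LSB/√12 = 0.988770 mV/3.4641 = 285.4 µV.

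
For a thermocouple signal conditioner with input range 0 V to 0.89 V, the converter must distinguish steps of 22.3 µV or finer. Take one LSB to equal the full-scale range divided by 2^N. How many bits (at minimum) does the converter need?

16 bits

Span = 0.89 V.
0.89 V / 22.3 µV = 39910. Since 2^15 = 32768 and 2^16 = 65536, N = 16.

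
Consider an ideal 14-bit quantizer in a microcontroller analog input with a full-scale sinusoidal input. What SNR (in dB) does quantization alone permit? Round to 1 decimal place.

86.0 dB

For an ideal N-bit converter with full-scale sine input, SNR = 6.02 N + 1.76 dB. SNR = 6.02 × 14 + 1.76 = 84.28 + 1.76 = 86.04 dB.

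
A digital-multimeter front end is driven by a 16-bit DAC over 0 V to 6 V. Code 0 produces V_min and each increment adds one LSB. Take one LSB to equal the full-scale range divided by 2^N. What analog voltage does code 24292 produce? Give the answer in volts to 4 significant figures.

V_FS = 6 V. LSB = 6 V / 2^16.
Output = V_min + (24292/65536) × range = 0 + 0.370667 × 6 V
      = 0 + 2.22400 = 2.22400 V.

2.224 V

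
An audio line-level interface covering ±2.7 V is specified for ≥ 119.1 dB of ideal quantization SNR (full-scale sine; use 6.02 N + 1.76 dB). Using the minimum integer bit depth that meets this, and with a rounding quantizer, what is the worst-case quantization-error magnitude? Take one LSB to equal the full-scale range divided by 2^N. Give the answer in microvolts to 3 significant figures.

The full-scale span is 2.7 − (-2.7) = 5.4 V.
6.02 N + 1.76 ≥ 119.1 gives N ≥ 19.492, so the minimum integer is 20.
Step size = 5.4/1048576 V = 5.1498 µV.
Max error for round-to-nearest is LSB/2 = 2.57 µV.

2.57 µV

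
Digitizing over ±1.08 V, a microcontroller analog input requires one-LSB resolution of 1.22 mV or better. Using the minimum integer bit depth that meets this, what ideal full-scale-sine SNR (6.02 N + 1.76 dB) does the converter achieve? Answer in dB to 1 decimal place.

Span: 1.08 V − (-1.08 V) = 2.16 V.
Required number of levels: 2.16/1.22 mV = 1770.5; smallest N with 2^N ≥ that is 11.
6.02(11) + 1.76 = 67.98 dB.

68.0 dB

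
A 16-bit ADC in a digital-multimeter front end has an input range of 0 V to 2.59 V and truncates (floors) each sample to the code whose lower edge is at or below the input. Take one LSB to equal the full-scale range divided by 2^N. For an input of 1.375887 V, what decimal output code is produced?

V_FS = 2.59 V. LSB = 2.59 V / 2^16 ≈ 39.52 µV.
code = ⌊(V_in − V_min)/LSB⌋ = ⌊(V_in − V_min) × 2^16 / range⌋
     = ⌊(1.375887 − (0)) × 65536 / 2.59⌋ = ⌊1.375887 × 65536/2.59⌋
     = ⌊34814.722⌋ = 34814.

34814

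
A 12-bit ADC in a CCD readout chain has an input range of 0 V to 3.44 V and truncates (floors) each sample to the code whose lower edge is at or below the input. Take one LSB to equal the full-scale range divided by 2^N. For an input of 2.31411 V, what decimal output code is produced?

2755

V_FS = 3.44 V. LSB = 3.44 V / 2^12 ≈ 0.8398 mV.
V_in − V_min = 2.31411 − (0) = 2.31411 V.
Divide by LSB: 2.31411 × 4096/3.44 = 2755.4054.
Truncating gives code 2755.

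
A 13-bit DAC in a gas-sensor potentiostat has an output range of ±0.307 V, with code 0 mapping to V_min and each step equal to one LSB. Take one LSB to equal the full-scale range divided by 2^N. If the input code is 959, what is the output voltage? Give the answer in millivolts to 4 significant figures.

-235.1 mV

Span: 0.307 V − (-0.307 V) = 0.614 V. LSB = 0.614 V / 2^13.
V_out = V_min + code × LSB = -0.307 V + 959 × 0.614 V / 8192
      = -0.307 V + 0.0718782 V = -0.235122 V.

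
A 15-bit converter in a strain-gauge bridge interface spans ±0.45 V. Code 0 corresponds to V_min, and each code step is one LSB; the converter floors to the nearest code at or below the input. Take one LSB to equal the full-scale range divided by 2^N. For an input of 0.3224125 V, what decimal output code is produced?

Range = 0.45 − (-0.45) = 0.9 V. LSB = 0.9 V / 2^15 ≈ 27.47 µV.
(V_in − V_min) × 2^15/range = (0.3224125 − (-0.45)) × 32768/0.9 = 28122.681.
Floor → code = 28122.

28122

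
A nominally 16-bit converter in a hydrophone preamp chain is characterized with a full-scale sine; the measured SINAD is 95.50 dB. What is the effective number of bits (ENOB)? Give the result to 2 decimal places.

15.57 bits

Inverting SNR = 6.02 N + 1.76: N_eff = (95.50 − 1.76)/6.02 = 15.5714.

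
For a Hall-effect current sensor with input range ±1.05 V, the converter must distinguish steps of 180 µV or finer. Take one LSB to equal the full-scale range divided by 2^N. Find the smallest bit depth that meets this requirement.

14 bits

Full-scale range = 1.05 V − (-1.05 V) = 2.1 V.
Need 2^N ≥ 2.1 V / 180 µV = 11670 → N_min = 14.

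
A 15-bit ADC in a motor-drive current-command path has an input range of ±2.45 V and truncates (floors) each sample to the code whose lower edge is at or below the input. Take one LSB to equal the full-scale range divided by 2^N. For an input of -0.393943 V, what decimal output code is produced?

Full-scale range = 2.45 V − (-2.45 V) = 4.9 V. LSB = 4.9 V / 2^15 ≈ 149.5 µV.
V_in − V_min = -0.393943 − (-2.45) = 2.056057 V.
Divide by LSB: 2.056057 × 32768/4.9 = 13749.5665.
Truncating gives code 13749.

13749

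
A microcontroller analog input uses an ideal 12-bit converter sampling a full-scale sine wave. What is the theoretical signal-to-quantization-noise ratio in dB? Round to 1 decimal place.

74.0 dB

SNR = 6.02·12 + 1.76 = 74.00 dB.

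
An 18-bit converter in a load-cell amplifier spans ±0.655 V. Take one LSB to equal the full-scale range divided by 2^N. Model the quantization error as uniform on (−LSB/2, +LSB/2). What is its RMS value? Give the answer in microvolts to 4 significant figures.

1.443 µV

Span: 0.655 V − (-0.655 V) = 1.31 V.
LSB = 1.31 V / 2^18 = 4.99725 µV.
V_rms = LSB/√12 = 4.99725 µV / √12 = 1.443 µV.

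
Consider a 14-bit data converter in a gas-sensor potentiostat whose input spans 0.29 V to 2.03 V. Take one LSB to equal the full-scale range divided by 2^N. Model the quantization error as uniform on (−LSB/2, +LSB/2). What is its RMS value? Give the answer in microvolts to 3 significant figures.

30.7 µV

The full-scale span is 2.03 − (0.29) = 1.74 V.
LSB = 1.74 V / 2^14 = 106.20 µV.
V_rms = LSB/√12 = 106.20 µV / √12 = 30.7 µV.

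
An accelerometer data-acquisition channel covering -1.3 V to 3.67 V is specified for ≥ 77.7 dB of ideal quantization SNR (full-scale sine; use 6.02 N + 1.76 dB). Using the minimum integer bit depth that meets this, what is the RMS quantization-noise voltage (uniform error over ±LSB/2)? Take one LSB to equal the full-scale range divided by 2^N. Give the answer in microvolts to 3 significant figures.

Span: 3.67 V − (-1.3 V) = 4.97 V.
Required N = ⌈(77.7 − 1.76)/6.02⌉ = ⌈12.615⌉ = 13.
LSB = 4.97 V / 2^13 = 0.60669 mV.
V_rms = LSB/√12 = 175 µV.

175 µV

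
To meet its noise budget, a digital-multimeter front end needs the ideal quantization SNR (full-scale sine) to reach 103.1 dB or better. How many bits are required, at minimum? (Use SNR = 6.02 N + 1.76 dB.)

17 bits

6.02 N + 1.76 ≥ 103.1 gives N ≥ 16.834, so the minimum integer is 17.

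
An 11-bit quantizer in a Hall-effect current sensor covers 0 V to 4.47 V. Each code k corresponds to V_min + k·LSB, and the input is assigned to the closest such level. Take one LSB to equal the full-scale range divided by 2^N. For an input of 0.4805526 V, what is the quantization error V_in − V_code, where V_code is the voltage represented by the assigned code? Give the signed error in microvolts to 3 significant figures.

Span = 4.47 V. LSB = 4.47 V / 2^11 ≈ 2.183 mV.
(0.4805526 − (0)) / LSB = 0.4805526 × 2048/4.47 = 220.1726. Nearest integer: k = 220.
Reconstructed level: 0 + 220 × 4.47/2048 V = 0.4801757813 V.
V_in − V_code = 0.4805526 − (0.4801757813) = +377 µV.

+377 µV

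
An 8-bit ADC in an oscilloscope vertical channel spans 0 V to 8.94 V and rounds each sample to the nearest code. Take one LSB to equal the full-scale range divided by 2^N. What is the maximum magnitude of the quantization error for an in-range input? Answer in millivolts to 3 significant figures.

Full-scale range = 8.94 V.
Step size = 8.94/256 V = 34.922 mV.
A rounding quantizer has |error| ≤ LSB/2 = 17.5 mV.

17.5 mV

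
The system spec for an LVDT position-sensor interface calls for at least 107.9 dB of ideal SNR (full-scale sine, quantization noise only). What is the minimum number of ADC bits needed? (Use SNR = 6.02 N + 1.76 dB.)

18 bits

Required N = ⌈(107.9 − 1.76)/6.02⌉ = ⌈17.631⌉ = 18.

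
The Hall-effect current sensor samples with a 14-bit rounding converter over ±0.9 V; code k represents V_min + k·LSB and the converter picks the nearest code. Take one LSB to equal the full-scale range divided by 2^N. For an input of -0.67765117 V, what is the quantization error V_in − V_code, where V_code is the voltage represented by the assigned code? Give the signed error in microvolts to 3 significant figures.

−14.5 µV

Span: 0.9 V − (-0.9 V) = 1.8 V. LSB = 1.8 V / 2^14 ≈ 109.9 µV.
(V_in − V_min)/LSB = (-0.67765117 − (-0.9)) × 16384/1.8 = 2023.8685 → nearest code k = 2024.
V_code = V_min + k × range/2^14 = -0.9 + 2024 × 1.8/16384 = -0.67763671875 V.
e = -0.67765117 − (-0.67763671875) = −14.5 µV.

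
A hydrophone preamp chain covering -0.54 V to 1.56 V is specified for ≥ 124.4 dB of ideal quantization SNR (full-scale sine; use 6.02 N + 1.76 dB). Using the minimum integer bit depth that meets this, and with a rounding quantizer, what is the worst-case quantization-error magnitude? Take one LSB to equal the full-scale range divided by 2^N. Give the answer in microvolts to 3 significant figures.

0.501 µV

Full-scale range = 1.56 V − (-0.54 V) = 2.1 V.
6.02 N + 1.76 ≥ 124.4 gives N ≥ 20.372, so the minimum integer is 21.
LSB = 2.1 V / 2^21 = 1.0014 µV.
|e|_max = LSB/2 = 0.501 µV.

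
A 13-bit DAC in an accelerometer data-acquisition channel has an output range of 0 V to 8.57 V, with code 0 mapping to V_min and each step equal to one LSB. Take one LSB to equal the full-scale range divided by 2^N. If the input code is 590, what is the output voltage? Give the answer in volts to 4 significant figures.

0.6172 V

Range is 8.57 V. LSB = 8.57 V / 2^13.
V_out = 0 + 590 × (8.57/8192) V
      = 0 + 0.617224 = 0.617224 V.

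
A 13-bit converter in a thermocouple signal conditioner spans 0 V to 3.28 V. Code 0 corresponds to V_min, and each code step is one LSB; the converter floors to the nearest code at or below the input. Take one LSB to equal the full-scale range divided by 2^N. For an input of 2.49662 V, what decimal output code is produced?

6235

Range is 3.28 V. LSB = 3.28 V / 2^13 ≈ 400.4 µV.
code = ⌊(V_in − V_min)/LSB⌋ = ⌊(V_in − V_min) × 2^13 / range⌋
     = ⌊(2.49662 − (0)) × 8192 / 3.28⌋ = ⌊2.49662 × 8192/3.28⌋
     = ⌊6235.461⌋ = 6235.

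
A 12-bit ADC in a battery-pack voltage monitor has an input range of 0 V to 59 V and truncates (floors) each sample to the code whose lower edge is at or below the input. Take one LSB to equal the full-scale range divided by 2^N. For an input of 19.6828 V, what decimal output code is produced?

Range is 59 V. LSB = 59 V / 2^12 ≈ 14.40 mV.
code = ⌊(V_in − V_min)/LSB⌋ = ⌊(V_in − V_min) × 2^12 / range⌋
     = ⌊(19.6828 − (0)) × 4096 / 59⌋ = ⌊19.6828 × 4096/59⌋
     = ⌊1366.453⌋ = 1366.

1366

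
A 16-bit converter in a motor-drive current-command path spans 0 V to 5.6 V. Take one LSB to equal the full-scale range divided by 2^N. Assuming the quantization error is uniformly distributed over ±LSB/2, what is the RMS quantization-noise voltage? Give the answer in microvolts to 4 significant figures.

24.67 µV

Full-scale range = 5.6 V.
LSB = 5.6 V ÷ 2^16 = 5.6/65536 V = 85.4492 µV.
For a uniform distribution on [−LSB/2, +LSB/2], V_rms = LSB/√12 = 85.4492 µV/3.4641 = 24.67 µV.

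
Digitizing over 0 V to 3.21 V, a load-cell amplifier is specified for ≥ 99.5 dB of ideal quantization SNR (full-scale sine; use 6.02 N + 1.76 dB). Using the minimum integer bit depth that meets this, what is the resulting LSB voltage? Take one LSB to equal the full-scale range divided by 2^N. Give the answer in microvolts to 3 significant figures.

Range is 3.21 V.
Required N = ⌈(99.5 − 1.76)/6.02⌉ = ⌈16.236⌉ = 17.
LSB = 3.21 V ÷ 2^17 = 3.21/131072 V = 24.5 µV.

24.5 µV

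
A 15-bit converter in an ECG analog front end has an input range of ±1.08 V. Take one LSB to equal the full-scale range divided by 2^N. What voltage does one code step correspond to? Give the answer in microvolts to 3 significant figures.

Span: 1.08 V − (-1.08 V) = 2.16 V.
There are 2^15 = 32768 steps.
Step size = 2.16/32768 V = 65.9 µV.

65.9 µV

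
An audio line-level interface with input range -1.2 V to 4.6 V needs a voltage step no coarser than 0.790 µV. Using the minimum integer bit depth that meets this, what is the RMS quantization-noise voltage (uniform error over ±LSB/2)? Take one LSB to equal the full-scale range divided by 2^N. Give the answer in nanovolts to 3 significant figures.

200 nV

Full-scale range = 4.6 V − (-1.2 V) = 5.8 V.
Levels needed ≥ 5.8/0.790 µV = 7.342e6. 2^23 = 8388608 suffices, so N_min = 23.
One LSB is 5.8 V / 8388608 = 0.69141 µV.
σ_q = LSB/√12 = 0.69141 µV/3.4641 = 200 nV.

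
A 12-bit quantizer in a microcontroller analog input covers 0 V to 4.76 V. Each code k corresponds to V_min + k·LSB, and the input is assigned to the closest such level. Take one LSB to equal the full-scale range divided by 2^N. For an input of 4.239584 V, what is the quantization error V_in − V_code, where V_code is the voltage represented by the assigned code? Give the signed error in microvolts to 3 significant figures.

+209 µV

Full-scale range = 4.76 V. LSB = 4.76 V / 2^12 ≈ 1.162 mV.
(4.239584 − (0)) / LSB = 4.239584 × 4096/4.76 = 3648.1798. Nearest integer: k = 3648.
V_code = 0 + (3648/4096) × 4.76 = 4.239375000 V.
V_in − V_code = 4.239584 − (4.239375000) = +209 µV.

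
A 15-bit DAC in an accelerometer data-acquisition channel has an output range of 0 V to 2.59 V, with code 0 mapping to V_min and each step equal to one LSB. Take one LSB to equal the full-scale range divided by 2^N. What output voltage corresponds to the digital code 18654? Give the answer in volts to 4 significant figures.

1.474 V

V_FS = 2.59 V. LSB = 2.59 V / 2^15.
V_out = 0 + 18654 × (2.59/32768) V
      = 0 V + 1.47442 V = 1.47442 V.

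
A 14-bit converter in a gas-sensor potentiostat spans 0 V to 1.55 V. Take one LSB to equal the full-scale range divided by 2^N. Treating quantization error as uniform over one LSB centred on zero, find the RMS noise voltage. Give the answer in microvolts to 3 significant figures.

V_FS = 1.55 V.
LSB = 1.55 V / 2^14 = 94.604 µV.
σ_q = LSB/√12 = 94.604 µV/3.4641 = 27.3 µV.

27.3 µV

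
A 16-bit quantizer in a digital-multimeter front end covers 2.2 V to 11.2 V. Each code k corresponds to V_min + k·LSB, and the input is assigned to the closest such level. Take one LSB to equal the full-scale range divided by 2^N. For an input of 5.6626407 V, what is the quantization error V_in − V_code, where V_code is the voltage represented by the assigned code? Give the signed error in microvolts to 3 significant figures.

+24.7 µV

Span: 11.2 V − (2.2 V) = 9 V. LSB = 9 V / 2^16 ≈ 137.3 µV.
(V_in − V_min)/LSB = (5.6626407 − (2.2)) × 65536/9 = 25214.1801 → nearest code k = 25214.
V_code = 2.2 + (25214/65536) × 9 = 5.6626159668 V.
V_in − V_code = 5.6626407 − (5.6626159668) = +24.7 µV.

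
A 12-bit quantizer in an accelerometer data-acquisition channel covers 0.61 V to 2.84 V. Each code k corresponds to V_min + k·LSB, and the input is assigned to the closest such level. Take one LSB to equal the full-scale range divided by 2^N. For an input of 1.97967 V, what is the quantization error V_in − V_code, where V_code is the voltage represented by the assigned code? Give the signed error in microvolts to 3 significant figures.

−125 µV

Full-scale range = 2.84 V − (0.61 V) = 2.23 V. LSB = 2.23 V / 2^12 ≈ 0.5444 mV.
Position in LSBs: (1.97967 − (0.61)) × 4096/2.23 = 2515.7705; rounding gives k = 2516.
V_code = V_min + k × range/2^12 = 0.61 + 2516 × 2.23/4096 = 1.979794922 V.
Error = V_in − V_code = 1.97967 − (1.979794922) = −125 µV.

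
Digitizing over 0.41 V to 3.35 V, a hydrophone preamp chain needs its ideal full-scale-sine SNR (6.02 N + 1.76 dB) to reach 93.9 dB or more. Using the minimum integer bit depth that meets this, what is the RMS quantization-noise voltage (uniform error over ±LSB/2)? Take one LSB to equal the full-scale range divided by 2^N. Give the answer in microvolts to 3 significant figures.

13.0 µV

Span: 3.35 V − (0.41 V) = 2.94 V.
Solving 6.02 N ≥ 93.9 − 1.76: N ≥ 15.306. Round up → N = 16.
One LSB is 2.94 V / 65536 = 44.861 µV.
RMS noise = LSB/√12 = 13.0 µV.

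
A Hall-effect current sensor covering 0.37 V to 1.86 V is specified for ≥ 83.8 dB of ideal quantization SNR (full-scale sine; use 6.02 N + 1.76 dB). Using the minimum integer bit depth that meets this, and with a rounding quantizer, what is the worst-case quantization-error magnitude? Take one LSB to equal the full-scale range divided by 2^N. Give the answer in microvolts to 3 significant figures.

45.5 µV

The full-scale span is 1.86 − (0.37) = 1.49 V.
N ≥ (83.8 − 1.76)/6.02 = 13.628 → N_min = 14.
LSB = 1.49 V / 2^14 = 90.942 µV.
Half an LSB is 45.5 µV.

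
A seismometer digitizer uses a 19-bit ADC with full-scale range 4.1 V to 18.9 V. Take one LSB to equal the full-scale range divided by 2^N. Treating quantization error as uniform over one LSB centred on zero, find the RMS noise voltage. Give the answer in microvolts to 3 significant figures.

Full-scale range = 18.9 V − (4.1 V) = 14.8 V.
LSB = 14.8 V ÷ 2^19 = 14.8/524288 V = 28.229 µV.
σ_q = LSB/√12 = 28.229 µV/3.4641 = 8.15 µV.

8.15 µV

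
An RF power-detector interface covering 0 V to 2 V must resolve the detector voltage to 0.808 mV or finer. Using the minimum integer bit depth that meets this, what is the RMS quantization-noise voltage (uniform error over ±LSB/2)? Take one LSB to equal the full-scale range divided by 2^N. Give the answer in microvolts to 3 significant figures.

Full-scale range = 2 V.
2 V / 0.808 mV = 2475. Since 2^11 = 2048 and 2^12 = 4096, N = 12.
One LSB is 2 V / 4096 = 488.28 µV.
σ_q = LSB/√12 = 488.28 µV/3.4641 = 141 µV.

141 µV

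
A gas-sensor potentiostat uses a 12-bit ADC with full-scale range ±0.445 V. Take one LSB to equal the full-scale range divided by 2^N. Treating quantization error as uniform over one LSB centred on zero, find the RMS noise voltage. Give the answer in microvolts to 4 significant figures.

62.72 µV

Span: 0.445 V − (-0.445 V) = 0.89 V.
Step size = 0.89/4096 V = 217.285 µV.
For a uniform distribution on [−LSB/2, +LSB/2], V_rms = LSB/√12 = 217.285 µV/3.4641 = 62.72 µV.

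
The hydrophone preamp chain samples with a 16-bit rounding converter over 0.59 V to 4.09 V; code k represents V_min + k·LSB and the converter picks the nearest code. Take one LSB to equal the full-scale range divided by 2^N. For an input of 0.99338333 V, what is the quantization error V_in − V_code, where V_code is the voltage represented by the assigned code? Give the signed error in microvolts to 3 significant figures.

The full-scale span is 4.09 − (0.59) = 3.5 V. LSB = 3.5 V / 2^16 ≈ 53.41 µV.
Position in LSBs: (0.99338333 − (0.59)) × 65536/3.5 = 7553.1800; rounding gives k = 7553.
V_code = V_min + k × range/2^16 = 0.59 + 7553 × 3.5/65536 = 0.99337371826 V.
Error = V_in − V_code = 0.99338333 − (0.99337371826) = +9.61 µV.

+9.61 µV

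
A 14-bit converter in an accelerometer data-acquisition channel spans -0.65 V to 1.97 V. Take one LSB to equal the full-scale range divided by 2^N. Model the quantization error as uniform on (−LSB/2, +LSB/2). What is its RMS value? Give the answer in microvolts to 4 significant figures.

The full-scale span is 1.97 − (-0.65) = 2.62 V.
LSB = 2.62 V ÷ 2^14 = 2.62/16384 V = 159.912 µV.
RMS of a uniform error over width LSB is LSB/√12 = 46.16 µV.

46.16 µV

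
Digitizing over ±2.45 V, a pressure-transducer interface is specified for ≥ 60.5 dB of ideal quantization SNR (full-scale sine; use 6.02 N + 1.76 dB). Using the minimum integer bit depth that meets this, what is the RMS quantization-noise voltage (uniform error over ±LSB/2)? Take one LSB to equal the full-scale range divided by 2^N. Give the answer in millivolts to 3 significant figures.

1.38 mV

Range = 2.45 − (-2.45) = 4.9 V.
Solving 6.02 N ≥ 60.5 − 1.76: N ≥ 9.757. Round up → N = 10.
Step size = 4.9/1024 V = 4.7852 mV.
V_rms = LSB/√12 = 1.38 mV.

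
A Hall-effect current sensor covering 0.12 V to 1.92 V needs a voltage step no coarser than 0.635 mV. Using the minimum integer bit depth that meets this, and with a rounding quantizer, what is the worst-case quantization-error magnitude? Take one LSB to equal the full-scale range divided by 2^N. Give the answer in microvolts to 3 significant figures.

Range = 1.92 − (0.12) = 1.8 V.
Need 2^N ≥ 1.8 V / 0.635 mV = 2835 → N_min = 12.
LSB = 1.8 V / 2^12 = 439.45 µV.
|e|_max = LSB/2 = 220 µV.

220 µV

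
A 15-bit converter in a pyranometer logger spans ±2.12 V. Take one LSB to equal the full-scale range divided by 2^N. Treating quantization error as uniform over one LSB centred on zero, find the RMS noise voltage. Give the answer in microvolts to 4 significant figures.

37.35 µV

The full-scale span is 2.12 − (-2.12) = 4.24 V.
One LSB is 4.24 V / 32768 = 129.395 µV.
σ_q = LSB/√12 = 129.395 µV/3.4641 = 37.35 µV.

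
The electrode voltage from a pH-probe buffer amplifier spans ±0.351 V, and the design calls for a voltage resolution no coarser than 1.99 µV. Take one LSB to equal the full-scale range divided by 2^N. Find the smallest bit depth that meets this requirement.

19 bits

Full-scale range = 0.351 V − (-0.351 V) = 0.702 V.
Required number of levels: 0.702/1.99 µV = 352760; smallest N with 2^N ≥ that is 19.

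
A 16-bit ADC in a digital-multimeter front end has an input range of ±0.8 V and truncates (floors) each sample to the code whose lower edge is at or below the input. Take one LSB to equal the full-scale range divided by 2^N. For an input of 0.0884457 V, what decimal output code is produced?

36390

Range = 0.8 − (-0.8) = 1.6 V. LSB = 1.6 V / 2^16 ≈ 24.41 µV.
code = ⌊(V_in − V_min)/LSB⌋ = ⌊(V_in − V_min) × 2^16 / range⌋
     = ⌊(0.0884457 − (-0.8)) × 65536 / 1.6⌋ = ⌊0.8884457 × 65536/1.6⌋
     = ⌊36390.736⌋ = 36390.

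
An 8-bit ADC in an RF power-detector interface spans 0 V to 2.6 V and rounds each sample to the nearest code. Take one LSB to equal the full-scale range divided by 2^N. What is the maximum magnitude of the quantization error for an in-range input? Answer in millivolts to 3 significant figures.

5.08 mV

V_FS = 2.6 V.
LSB = 2.6 V ÷ 2^8 = 2.6/256 V = 10.156 mV.
Worst-case error for round-to-nearest is half an LSB: 5.08 mV.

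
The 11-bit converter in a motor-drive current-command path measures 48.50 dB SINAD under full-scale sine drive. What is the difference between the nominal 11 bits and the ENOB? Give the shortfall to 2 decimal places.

N_eff = (48.50 − 1.76)/6.02 = 7.7641 bits.
Lost resolution: 11 − 7.7641 = 3.2359 bits.

3.24 bits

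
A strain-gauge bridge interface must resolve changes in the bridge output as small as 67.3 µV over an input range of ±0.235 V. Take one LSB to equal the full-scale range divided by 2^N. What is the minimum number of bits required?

13 bits

Span: 0.235 V − (-0.235 V) = 0.47 V.
Levels needed ≥ 0.47/67.3 µV = 6984. 2^13 = 8192 suffices, so N_min = 13.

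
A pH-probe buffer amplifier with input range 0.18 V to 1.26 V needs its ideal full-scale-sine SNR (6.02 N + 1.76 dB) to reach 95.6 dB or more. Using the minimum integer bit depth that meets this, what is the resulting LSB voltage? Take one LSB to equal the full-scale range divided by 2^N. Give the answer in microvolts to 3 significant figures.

16.5 µV

Full-scale range = 1.26 V − (0.18 V) = 1.08 V.
N ≥ (95.6 − 1.76)/6.02 = 15.588 → N_min = 16.
LSB = 1.08 V / 2^16 = 16.5 µV.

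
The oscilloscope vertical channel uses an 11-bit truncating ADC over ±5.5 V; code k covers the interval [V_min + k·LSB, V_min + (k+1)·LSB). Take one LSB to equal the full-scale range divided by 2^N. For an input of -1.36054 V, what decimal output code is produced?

Full-scale range = 5.5 V − (-5.5 V) = 11 V. LSB = 11 V / 2^11 ≈ 5.371 mV.
(V_in − V_min) × 2^11/range = (-1.36054 − (-5.5)) × 2048/11 = 770.692.
Floor → code = 770.

770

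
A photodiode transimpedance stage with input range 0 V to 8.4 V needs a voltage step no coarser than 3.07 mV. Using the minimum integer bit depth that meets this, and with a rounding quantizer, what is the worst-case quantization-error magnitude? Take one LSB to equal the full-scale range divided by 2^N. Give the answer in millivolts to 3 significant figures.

1.03 mV

Span = 8.4 V.
Need 2^N ≥ 8.4 V / 3.07 mV = 2736 → N_min = 12.
Step size = 8.4/4096 V = 2.0508 mV.
Max error for round-to-nearest is LSB/2 = 1.03 mV.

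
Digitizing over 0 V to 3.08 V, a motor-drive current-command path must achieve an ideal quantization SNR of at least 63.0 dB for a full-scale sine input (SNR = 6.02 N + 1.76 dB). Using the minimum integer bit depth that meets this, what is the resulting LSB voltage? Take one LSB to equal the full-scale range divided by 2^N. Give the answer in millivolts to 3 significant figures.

Range is 3.08 V.
Solving 6.02 N ≥ 63.0 − 1.76: N ≥ 10.173. Round up → N = 11.
One LSB is 3.08 V / 2048 = 1.50 mV.

1.50 mV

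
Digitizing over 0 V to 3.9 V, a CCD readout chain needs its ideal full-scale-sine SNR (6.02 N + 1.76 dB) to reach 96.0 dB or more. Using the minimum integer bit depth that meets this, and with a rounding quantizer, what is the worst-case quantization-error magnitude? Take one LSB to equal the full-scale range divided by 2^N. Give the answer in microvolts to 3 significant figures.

Range is 3.9 V.
6.02 N + 1.76 ≥ 96.0 gives N ≥ 15.654, so the minimum integer is 16.
LSB = 3.9 V / 2^16 = 59.509 µV.
Max error for round-to-nearest is LSB/2 = 29.8 µV.

29.8 µV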